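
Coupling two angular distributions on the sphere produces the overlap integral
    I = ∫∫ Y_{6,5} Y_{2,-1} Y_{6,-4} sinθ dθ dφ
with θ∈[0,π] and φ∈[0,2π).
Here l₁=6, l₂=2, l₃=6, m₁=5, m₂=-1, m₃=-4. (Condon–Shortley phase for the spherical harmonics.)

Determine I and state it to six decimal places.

Rules hold: Σm=0, L=14 even, 4≤6≤8.
N = 13·5·13 = 845
Δ = 2!·10!·2!/15! = 1/90090
Racah Σ t=0..2: t=0:+1/69120 t=1:−1/14400 t=2:+1/69120 = -7/172800
⇒ 3j(6 2 6; 0 0 0)² = 14/715, sgn -1
Racah Σ t=0..1: t=0:+1/725760 t=1:−1/7257600 = 1/806400
⇒ 3j(6 2 6; 5 -1 -4)² = 27/910, sgn +1
4πI² = N·(3j₀)²·(3jₘ)² = 27/55
I = -1·√(0.490909/4π) = -0.19764945

-0.197649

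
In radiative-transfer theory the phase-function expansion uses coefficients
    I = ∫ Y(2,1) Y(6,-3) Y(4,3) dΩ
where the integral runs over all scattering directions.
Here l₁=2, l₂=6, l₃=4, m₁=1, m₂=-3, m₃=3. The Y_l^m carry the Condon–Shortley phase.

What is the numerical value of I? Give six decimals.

0.000000

Σmᵢ = 1 ≠ 0, so the φ-integral vanishes; I = 0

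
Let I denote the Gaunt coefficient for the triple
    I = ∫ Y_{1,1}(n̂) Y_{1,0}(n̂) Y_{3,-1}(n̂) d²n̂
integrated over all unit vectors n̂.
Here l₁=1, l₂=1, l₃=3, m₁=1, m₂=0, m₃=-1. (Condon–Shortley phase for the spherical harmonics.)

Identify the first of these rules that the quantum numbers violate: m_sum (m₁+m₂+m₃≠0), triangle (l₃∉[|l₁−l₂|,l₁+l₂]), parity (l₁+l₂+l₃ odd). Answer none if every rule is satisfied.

triangle

Σmᵢ = 0  ✓
l₃∈[|l₁−l₂|,l₁+l₂]=[0,2], have l₃=3  ✗
Σlᵢ = 5 ⇒ odd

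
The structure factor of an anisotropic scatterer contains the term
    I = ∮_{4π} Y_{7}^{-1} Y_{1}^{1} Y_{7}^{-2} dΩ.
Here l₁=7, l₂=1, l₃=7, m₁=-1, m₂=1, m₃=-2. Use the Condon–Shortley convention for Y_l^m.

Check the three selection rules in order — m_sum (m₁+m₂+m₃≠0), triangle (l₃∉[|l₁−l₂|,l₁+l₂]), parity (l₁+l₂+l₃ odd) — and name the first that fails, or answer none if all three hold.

m_sum

azimuthal sum: -1 + 1 − 2 = -2  ✗
6 ≤ 7 ≤ 8 (triangle on l)
L = 7 + 1 + 7 = 15 (odd)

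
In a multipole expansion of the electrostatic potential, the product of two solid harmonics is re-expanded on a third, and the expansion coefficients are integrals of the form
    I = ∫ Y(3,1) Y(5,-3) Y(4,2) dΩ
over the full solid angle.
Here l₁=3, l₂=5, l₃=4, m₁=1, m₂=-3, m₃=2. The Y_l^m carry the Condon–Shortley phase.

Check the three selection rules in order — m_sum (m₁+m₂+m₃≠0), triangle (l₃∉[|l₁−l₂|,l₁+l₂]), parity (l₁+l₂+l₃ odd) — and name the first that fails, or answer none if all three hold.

none

Σmᵢ = 0  ✓
l₃∈[|l₁−l₂|,l₁+l₂]=[2,8], have l₃=4  ✓
Σlᵢ = 12 ⇒ even  ✓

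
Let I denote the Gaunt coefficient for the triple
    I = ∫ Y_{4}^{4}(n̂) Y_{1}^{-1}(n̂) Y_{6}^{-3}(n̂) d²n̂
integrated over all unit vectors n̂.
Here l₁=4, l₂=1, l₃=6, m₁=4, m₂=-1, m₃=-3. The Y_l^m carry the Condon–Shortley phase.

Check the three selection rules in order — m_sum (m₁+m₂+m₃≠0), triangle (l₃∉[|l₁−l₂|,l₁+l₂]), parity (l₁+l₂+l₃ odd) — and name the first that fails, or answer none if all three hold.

azimuthal sum: 4 − 1 − 3 = 0  ✓
3 ≤ 6 ≤ 5 (triangle on l)  ✗
L = 4 + 1 + 6 = 11 (odd)

triangle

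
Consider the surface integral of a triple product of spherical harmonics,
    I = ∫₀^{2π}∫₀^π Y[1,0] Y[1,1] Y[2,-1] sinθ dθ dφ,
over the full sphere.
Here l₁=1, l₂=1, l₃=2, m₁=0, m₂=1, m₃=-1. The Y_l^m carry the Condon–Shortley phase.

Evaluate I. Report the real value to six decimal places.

-0.218510

m-sum 0 ✓  L=4 even ✓  0≤2≤2 ✓
Π(2lᵢ+1) = 3×3×5 = 45
triangle coeff Δ(1,1,2) = 1/30
Σ_t [0,0]: t=0:+1/1 = 1/1
(3j)²=2/15 [(1 1 2; 0 0 0)], sign=+1
Σ_t [0,0]: t=0:+1/2 = 1/2
(3j)²=1/10 [(1 1 2; 0 1 -1)], sign=-1
⇒ 4πI² = 3/5
I = (-1)√(3/5/(4π)) = -0.21850969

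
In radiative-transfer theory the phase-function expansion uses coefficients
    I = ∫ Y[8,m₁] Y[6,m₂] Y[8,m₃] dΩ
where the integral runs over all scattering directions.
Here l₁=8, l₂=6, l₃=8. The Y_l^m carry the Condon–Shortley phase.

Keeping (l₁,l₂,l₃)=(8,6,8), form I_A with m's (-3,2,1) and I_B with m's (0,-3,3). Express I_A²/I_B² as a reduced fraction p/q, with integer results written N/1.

1/288

Shared (l₁,l₂,l₃)=(8,6,8): N and (l;000)² cancel in I_A²/I_B².
A: Δ = 6!·10!·6!/23! = 1/13742520792; Racah Σ t=2..6: t=2:+1/12541132800 t=3:−1/348364800 t=4:+1/69672960 t=5:−1/74649600 t=6:+1/497664000 = 11/62705664000; ⇒ 3j(8 6 8; -3 2 1)² = 11/579462, sgn -1
B: Δ = 6!·10!·6!/23! = 1/13742520792; Racah Σ t=0..3: t=0:+1/2090188800 t=1:−1/174182400 t=2:+1/99532800 t=3:−1/373248000 = 11/5225472000; ⇒ 3j(8 6 8; 0 -3 3)² = 528/96577, sgn -1
I_A²/I_B² = (11/579462)/(528/96577) = 1/288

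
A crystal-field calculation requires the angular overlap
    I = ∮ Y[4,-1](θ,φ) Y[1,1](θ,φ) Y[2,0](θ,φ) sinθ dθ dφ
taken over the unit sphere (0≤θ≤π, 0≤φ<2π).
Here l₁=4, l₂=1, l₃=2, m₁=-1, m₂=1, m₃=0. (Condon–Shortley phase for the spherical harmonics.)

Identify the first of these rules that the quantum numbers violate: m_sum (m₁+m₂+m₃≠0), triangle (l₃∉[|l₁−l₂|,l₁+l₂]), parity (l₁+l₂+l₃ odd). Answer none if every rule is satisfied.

triangle

azimuthal sum: -1 + 1 + 0 = 0  ✓
3 ≤ 2 ≤ 5 (triangle on l)  ✗
L = 4 + 1 + 2 = 7 (odd)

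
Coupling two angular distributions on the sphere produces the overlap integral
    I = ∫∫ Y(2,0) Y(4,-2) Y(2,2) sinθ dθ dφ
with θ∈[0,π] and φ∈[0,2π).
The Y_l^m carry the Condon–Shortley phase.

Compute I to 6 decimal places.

0.156078

m-sum 0 ✓  L=8 even ✓  2≤2≤6 ✓
Π(2lᵢ+1) = 5×9×5 = 225
triangle coeff Δ(2,4,2) = 1/630
Σ_t [2,2]: t=2:+1/16 = 1/16
(3j)²=2/35 [(2 4 2; 0 0 0)], sign=+1
Σ_t [2,2]: t=2:+1/96 = 1/96
(3j)²=1/42 [(2 4 2; 0 -2 2)], sign=+1
⇒ 4πI² = 15/49
I = (+1)√(15/49/(4π)) = 0.15607835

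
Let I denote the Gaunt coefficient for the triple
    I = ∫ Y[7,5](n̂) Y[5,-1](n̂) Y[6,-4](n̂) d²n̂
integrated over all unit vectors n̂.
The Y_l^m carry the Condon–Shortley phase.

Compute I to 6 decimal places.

0.109766

Rules hold: Σm=0, L=18 even, 2≤6≤12.
N = 15·11·13 = 2145
Δ = 6!·8!·4!/19! = 1/174594420
Racah Σ t=1..5: t=1:−1/4147200 t=2:+1/207360 t=3:−1/82944 t=4:+1/207360 t=5:−1/4147200 = -1/345600
⇒ 3j(7 5 6; 0 0 0)² = 420/46189, sgn -1
Racah Σ t=0..2: t=0:+1/24883200 t=1:−1/3628800 t=2:+1/7741440 = -37/348364800
⇒ 3j(7 5 6; 5 -1 -4)² = 1369/176358, sgn -1
4πI² = N·(3j₀)²·(3jₘ)² = 205350/1356277
I = +1·√(0.151407/4π) = 0.10976610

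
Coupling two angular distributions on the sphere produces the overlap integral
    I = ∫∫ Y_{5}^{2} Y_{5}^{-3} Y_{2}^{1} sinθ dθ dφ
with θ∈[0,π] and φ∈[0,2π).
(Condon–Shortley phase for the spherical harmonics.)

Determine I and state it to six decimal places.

Checks pass: Σm=0; 12 even; l₃=2∈[0,10].
(2·5+1)(2·5+1)(2·2+1) = 605
Δ: 8! 2! 2! / 13! → 1/38610
sum: t=3:−1/2880 t=4:+1/576 t=5:−1/2880 = 1/960
3j²(5 5 2; 0 0 0) = Δ·Π!·Σ² = 10/429  (sign +1)
sum: t=1:−1/10080 t=2:+1/2880 = 1/4032
3j²(5 5 2; 2 -3 1) = Δ·Π!·Σ² = 10/429  (sign -1)
combine: 4πI² = 605·10/429·10/429 = 500/1521
take √, sign -1: I = -0.16173926

-0.161739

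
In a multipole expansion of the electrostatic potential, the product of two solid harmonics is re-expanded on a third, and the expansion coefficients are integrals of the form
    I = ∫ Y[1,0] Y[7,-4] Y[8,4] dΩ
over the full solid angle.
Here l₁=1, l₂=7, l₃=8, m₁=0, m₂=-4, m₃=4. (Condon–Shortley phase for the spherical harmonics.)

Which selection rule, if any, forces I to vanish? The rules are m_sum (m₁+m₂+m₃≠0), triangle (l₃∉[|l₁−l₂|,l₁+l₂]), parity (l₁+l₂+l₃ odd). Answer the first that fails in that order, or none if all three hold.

m₁+m₂+m₃ = 0 − 4 + 4 = 0  ✓
triangle: |1−7|=6 ≤ l₃=8 ≤ 1+7=8  ✓
parity: l₁+l₂+l₃ = 16 is even  ✓

none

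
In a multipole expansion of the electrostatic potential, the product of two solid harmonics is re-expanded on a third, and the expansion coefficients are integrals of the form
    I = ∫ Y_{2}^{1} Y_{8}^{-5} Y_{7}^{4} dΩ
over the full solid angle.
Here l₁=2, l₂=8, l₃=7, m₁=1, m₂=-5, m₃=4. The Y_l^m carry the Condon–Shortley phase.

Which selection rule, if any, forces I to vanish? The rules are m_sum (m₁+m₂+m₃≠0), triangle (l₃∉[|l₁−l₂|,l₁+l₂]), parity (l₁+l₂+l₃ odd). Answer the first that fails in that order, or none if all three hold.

parity

azimuthal sum: 1 − 5 + 4 = 0  ✓
6 ≤ 7 ≤ 10 (triangle on l)  ✓
L = 2 + 8 + 7 = 17 (odd)  ✗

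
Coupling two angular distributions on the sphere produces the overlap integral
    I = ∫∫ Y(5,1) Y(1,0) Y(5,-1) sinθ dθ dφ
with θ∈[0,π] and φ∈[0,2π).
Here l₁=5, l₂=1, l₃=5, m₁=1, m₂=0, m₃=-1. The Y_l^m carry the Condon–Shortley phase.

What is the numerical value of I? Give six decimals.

0.000000

L=11 odd ⇒ parity kills the (l;000) factor ⇒ I = 0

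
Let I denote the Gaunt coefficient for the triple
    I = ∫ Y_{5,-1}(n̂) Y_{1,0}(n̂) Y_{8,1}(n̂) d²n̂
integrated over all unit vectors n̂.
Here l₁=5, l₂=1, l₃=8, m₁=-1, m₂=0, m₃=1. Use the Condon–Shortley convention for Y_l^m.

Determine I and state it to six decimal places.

0.000000

l₃=8 ∉ [4,6] — triangle fails ⇒ I = 0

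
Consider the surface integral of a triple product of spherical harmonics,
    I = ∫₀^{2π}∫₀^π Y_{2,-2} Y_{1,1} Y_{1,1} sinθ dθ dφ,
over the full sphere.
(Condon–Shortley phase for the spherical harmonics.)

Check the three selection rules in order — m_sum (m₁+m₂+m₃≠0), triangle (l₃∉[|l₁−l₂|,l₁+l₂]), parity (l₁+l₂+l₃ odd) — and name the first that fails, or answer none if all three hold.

none

m₁+m₂+m₃ = -2 + 1 + 1 = 0  ✓
triangle: |2−1|=1 ≤ l₃=1 ≤ 2+1=3  ✓
parity: l₁+l₂+l₃ = 4 is even  ✓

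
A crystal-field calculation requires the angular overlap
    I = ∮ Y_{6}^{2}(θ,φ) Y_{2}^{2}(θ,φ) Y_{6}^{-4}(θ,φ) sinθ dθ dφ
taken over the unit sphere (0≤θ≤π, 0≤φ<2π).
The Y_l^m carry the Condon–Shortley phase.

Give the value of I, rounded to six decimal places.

-0.153870

Checks pass: Σm=0; 14 even; l₃=6∈[4,8].
(2·6+1)(2·2+1)(2·6+1) = 845
Δ: 2! 10! 2! / 15! → 1/90090
sum: t=0:+1/69120 t=1:−1/14400 t=2:+1/69120 = -7/172800
3j²(6 2 6; 0 0 0) = Δ·Π!·Σ² = 14/715  (sign -1)
sum: t=2:+1/322560 = 1/322560
3j²(6 2 6; 2 2 -4) = Δ·Π!·Σ² = 18/1001  (sign +1)
combine: 4πI² = 845·14/715·18/1001 = 36/121
take √, sign -1: I = -0.15386989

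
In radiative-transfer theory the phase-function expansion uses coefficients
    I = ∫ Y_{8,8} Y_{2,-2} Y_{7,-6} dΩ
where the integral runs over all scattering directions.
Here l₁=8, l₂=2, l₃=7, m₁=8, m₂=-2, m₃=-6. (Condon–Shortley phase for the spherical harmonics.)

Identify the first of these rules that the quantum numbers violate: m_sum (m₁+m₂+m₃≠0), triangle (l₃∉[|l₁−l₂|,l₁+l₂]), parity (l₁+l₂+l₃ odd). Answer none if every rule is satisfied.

azimuthal sum: 8 − 2 − 6 = 0  ✓
6 ≤ 7 ≤ 10 (triangle on l)  ✓
L = 8 + 2 + 7 = 17 (odd)  ✗

parity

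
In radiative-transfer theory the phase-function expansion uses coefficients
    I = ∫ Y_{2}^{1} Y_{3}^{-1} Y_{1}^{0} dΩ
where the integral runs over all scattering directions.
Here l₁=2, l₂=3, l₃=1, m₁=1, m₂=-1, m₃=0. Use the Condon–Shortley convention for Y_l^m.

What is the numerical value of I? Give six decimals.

-0.233597

m-sum 0 ✓  L=6 even ✓  1≤1≤5 ✓
Π(2lᵢ+1) = 5×7×3 = 105
triangle coeff Δ(2,3,1) = 1/105
Σ_t [2,2]: t=2:+1/4 = 1/4
(3j)²=3/35 [(2 3 1; 0 0 0)], sign=-1
Σ_t [1,1]: t=1:−1/6 = -1/6
(3j)²=8/105 [(2 3 1; 1 -1 0)], sign=+1
⇒ 4πI² = 24/35
I = (-1)√(24/35/(4π)) = -0.23359668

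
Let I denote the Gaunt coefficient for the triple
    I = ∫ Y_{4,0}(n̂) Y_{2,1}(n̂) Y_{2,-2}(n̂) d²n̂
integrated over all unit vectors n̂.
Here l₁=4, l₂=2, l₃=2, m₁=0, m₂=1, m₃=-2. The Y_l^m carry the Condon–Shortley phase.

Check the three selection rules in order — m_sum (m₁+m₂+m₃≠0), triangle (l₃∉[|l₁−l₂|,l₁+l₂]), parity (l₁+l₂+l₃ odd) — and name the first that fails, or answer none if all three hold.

m_sum

Σmᵢ = -1  ✗
l₃∈[|l₁−l₂|,l₁+l₂]=[2,6], have l₃=2
Σlᵢ = 8 ⇒ even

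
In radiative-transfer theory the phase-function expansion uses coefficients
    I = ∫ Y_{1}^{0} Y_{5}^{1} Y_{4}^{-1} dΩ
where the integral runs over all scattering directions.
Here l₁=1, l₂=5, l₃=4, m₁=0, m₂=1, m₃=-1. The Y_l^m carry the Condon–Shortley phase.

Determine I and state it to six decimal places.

-0.240571

Rules hold: Σm=0, L=10 even, 4≤4≤6.
N = 3·11·9 = 297
Δ = 2!·0!·8!/11! = 1/495
Racah Σ t=1..1: t=1:−1/576 = -1/576
⇒ 3j(1 5 4; 0 0 0)² = 5/99, sgn -1
Racah Σ t=1..1: t=1:−1/720 = -1/720
⇒ 3j(1 5 4; 0 1 -1)² = 8/165, sgn +1
4πI² = N·(3j₀)²·(3jₘ)² = 8/11
I = -1·√(0.727273/4π) = -0.24057125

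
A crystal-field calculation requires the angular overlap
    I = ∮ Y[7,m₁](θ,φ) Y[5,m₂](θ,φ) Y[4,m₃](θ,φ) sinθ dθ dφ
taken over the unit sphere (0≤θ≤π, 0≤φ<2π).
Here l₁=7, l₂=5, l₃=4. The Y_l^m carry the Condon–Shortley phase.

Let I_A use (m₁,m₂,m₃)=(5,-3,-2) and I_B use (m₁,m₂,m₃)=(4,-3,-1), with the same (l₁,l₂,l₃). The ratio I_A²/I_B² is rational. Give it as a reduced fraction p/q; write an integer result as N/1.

Same 7,5,4: normalisation and zero-m 3j drop out of the ratio.
A: Δ: 8! 6! 2! / 17! → 1/6126120; sum: t=0:+1/3870720 t=1:−1/604800 t=2:+1/2073600 = -53/58060800; 3j²(7 5 4; 5 -3 -2) = Δ·Π!·Σ² = 2809/185640  (sign -1)
B: Δ: 8! 6! 2! / 17! → 1/6126120; sum: t=0:+1/2903040 t=1:−1/241920 t=2:+1/345600 = -13/14515200; 3j²(7 5 4; 4 -3 -1) = Δ·Π!·Σ² = 13/7140  (sign +1)
I_A²/I_B² = (2809/185640)/(13/7140) = 2809/338

2809/338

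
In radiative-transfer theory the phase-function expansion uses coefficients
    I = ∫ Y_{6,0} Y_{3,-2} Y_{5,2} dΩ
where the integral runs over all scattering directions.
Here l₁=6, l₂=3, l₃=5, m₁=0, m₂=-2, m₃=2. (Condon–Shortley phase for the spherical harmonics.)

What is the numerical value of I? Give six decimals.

m-sum 0 ✓  L=14 even ✓  3≤5≤9 ✓
Π(2lᵢ+1) = 13×7×11 = 1001
triangle coeff Δ(6,3,5) = 1/675675
Σ_t [1,3]: t=1:−1/8640 t=2:+1/2304 t=3:−1/8640 = 7/34560
(3j)²=7/429 [(6 3 5; 0 0 0)], sign=-1
Σ_t [0,1]: t=0:+1/34560 t=1:−1/8640 = -1/11520
(3j)²=3/143 [(6 3 5; 0 -2 2)], sign=+1
⇒ 4πI² = 49/143
I = (-1)√(49/143/(4π)) = -0.16512966

-0.165130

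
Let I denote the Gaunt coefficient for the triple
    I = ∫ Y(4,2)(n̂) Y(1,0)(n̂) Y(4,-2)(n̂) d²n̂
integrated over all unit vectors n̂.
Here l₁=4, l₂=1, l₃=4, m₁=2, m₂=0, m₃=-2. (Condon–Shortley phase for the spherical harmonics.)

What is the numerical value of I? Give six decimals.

0.000000

Σlᵢ=9 odd — θ-integrand is odd under cosθ→−cosθ; I=0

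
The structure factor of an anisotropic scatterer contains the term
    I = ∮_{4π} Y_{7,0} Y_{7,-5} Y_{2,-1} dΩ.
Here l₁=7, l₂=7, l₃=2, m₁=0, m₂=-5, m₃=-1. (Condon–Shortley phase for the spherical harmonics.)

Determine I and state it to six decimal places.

0.000000

0 − 5 − 1 = -6 ≠ 0: azimuthal integral kills it; I = 0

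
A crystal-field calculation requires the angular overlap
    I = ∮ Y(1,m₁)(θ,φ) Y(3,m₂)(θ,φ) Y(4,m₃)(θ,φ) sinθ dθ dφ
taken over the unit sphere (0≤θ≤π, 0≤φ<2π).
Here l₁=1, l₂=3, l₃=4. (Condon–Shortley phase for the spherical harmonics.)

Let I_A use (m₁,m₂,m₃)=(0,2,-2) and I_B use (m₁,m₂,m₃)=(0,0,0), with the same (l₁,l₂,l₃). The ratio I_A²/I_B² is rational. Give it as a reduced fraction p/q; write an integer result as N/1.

l's match ⇒ only the (l;m) 3-j factors differ between A and B.
A: triangle coeff Δ(1,3,4) = 1/252; Σ_t [0,0]: t=0:+1/120 = 1/120; (3j)²=1/21 [(1 3 4; 0 2 -2)], sign=+1
B: triangle coeff Δ(1,3,4) = 1/252; Σ_t [0,0]: t=0:+1/36 = 1/36; (3j)²=4/63 [(1 3 4; 0 0 0)], sign=+1
I_A²/I_B² = (1/21)/(4/63) = 3/4

3/4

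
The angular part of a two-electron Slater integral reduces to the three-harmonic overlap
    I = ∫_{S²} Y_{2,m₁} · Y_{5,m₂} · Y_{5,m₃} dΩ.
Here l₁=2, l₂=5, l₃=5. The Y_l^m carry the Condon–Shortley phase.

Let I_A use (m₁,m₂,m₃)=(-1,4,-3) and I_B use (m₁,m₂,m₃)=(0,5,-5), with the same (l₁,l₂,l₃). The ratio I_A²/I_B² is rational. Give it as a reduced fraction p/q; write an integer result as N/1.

49/75

Same 2,5,5: normalisation and zero-m 3j drop out of the ratio.
A: Δ: 2! 2! 8! / 13! → 1/38610; sum: t=1:−1/80640 t=2:+1/10080 = 1/11520; 3j²(2 5 5; -1 4 -3) = Δ·Π!·Σ² = 49/1430  (sign +1)
B: Δ: 2! 2! 8! / 13! → 1/38610; sum: t=2:+1/161280 = 1/161280; 3j²(2 5 5; 0 5 -5) = Δ·Π!·Σ² = 15/286  (sign +1)
I_A²/I_B² = (49/1430)/(15/286) = 49/75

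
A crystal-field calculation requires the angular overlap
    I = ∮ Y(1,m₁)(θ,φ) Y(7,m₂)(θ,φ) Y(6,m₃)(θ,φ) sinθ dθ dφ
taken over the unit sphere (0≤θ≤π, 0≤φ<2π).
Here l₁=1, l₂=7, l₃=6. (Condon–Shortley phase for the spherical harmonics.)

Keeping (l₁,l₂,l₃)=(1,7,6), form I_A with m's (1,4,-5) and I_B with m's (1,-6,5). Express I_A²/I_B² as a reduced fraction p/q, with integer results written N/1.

Shared (l₁,l₂,l₃)=(1,7,6): N and (l;000)² cancel in I_A²/I_B².
A: Δ = 2!·0!·12!/15! = 1/1365; Racah Σ t=0..0: t=0:+1/79833600 = 1/79833600; ⇒ 3j(1 7 6; 1 4 -5)² = 1/455, sgn -1
B: Δ = 2!·0!·12!/15! = 1/1365; Racah Σ t=0..0: t=0:+1/79833600 = 1/79833600; ⇒ 3j(1 7 6; 1 -6 5)² = 2/35, sgn -1
I_A²/I_B² = (1/455)/(2/35) = 1/26

1/26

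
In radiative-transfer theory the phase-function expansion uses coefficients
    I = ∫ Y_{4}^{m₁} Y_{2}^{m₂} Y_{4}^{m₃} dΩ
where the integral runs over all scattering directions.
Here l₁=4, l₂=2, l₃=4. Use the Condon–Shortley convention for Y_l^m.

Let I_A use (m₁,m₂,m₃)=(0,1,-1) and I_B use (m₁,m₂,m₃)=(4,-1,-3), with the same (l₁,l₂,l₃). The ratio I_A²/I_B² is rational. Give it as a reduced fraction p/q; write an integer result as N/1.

5/98

l's match ⇒ only the (l;m) 3-j factors differ between A and B.
A: triangle coeff Δ(4,2,4) = 1/13860; Σ_t [1,2]: t=1:−1/72 t=2:+1/96 = -1/288; (3j)²=1/462 [(4 2 4; 0 1 -1)], sign=+1
B: triangle coeff Δ(4,2,4) = 1/13860; Σ_t [0,0]: t=0:+1/1440 = 1/1440; (3j)²=7/165 [(4 2 4; 4 -1 -3)], sign=-1
I_A²/I_B² = (1/462)/(7/165) = 5/98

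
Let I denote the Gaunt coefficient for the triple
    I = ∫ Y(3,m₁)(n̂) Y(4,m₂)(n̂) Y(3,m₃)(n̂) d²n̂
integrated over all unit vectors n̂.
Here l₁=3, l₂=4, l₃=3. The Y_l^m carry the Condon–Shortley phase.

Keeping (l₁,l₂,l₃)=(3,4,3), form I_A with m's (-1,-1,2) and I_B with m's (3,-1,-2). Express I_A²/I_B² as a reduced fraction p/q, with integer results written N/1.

16/15

l's match ⇒ only the (l;m) 3-j factors differ between A and B.
A: triangle coeff Δ(3,4,3) = 1/34650; Σ_t [2,3]: t=2:+1/48 t=3:−1/144 = 1/72; (3j)²=16/693 [(3 4 3; -1 -1 2)], sign=-1
B: triangle coeff Δ(3,4,3) = 1/34650; Σ_t [0,0]: t=0:+1/288 = 1/288; (3j)²=5/231 [(3 4 3; 3 -1 -2)], sign=-1
I_A²/I_B² = (16/693)/(5/231) = 16/15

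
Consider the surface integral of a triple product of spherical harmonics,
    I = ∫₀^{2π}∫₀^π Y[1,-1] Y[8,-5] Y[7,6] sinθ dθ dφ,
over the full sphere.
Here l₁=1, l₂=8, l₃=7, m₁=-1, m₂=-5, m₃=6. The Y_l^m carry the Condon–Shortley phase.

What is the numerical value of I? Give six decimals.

-0.052996

Checks pass: Σm=0; 16 even; l₃=7∈[7,9].
(2·1+1)(2·8+1)(2·7+1) = 765
Δ: 2! 0! 14! / 17! → 1/2040
sum: t=1:−1/25401600 = -1/25401600
3j²(1 8 7; 0 0 0) = Δ·Π!·Σ² = 8/255  (sign +1)
sum: t=2:+1/12454041600 = 1/12454041600
3j²(1 8 7; -1 -5 6) = Δ·Π!·Σ² = 1/680  (sign -1)
combine: 4πI² = 765·8/255·1/680 = 3/85
take √, sign -1: I = -0.05299638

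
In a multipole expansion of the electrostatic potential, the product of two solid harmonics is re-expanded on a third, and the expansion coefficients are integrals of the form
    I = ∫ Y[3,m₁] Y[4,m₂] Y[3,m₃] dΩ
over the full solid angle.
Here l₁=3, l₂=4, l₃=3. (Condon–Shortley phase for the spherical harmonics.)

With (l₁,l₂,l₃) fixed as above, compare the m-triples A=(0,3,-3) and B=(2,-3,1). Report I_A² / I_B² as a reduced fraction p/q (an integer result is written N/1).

9/2

Same 3,4,3: normalisation and zero-m 3j drop out of the ratio.
A: Δ: 4! 2! 4! / 11! → 1/34650; sum: t=3:−1/288 = -1/288; 3j²(3 4 3; 0 3 -3) = Δ·Π!·Σ² = 1/22  (sign -1)
B: Δ: 4! 2! 4! / 11! → 1/34650; sum: t=0:+1/144 t=1:−1/288 = 1/288; 3j²(3 4 3; 2 -3 1) = Δ·Π!·Σ² = 1/99  (sign +1)
I_A²/I_B² = (1/22)/(1/99) = 9/2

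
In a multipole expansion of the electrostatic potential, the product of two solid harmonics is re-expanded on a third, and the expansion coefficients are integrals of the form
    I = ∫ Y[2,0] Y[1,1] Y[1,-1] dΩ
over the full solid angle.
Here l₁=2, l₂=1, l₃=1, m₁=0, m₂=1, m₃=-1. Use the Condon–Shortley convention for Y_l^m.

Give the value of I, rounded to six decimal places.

0.126157

Checks pass: Σm=0; 4 even; l₃=1∈[1,3].
(2·2+1)(2·1+1)(2·1+1) = 45
Δ: 2! 2! 0! / 5! → 1/30
sum: t=1:−1/1 = -1/1
3j²(2 1 1; 0 0 0) = Δ·Π!·Σ² = 2/15  (sign +1)
sum: t=2:+1/4 = 1/4
3j²(2 1 1; 0 1 -1) = Δ·Π!·Σ² = 1/30  (sign +1)
combine: 4πI² = 45·2/15·1/30 = 1/5
take √, sign +1: I = 0.12615663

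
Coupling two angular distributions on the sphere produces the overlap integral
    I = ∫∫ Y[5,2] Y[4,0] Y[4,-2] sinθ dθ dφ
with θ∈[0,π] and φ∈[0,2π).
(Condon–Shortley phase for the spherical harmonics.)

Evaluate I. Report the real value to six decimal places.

0.000000

l₁+l₂+l₃=13 is odd: 3j(l;000)=0 ⇒ I=0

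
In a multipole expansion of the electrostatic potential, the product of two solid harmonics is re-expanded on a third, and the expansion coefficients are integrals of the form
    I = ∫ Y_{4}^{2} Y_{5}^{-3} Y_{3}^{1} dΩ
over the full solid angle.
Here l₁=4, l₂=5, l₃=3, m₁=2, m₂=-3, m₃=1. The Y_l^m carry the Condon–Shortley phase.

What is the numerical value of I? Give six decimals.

-0.144236

Rules hold: Σm=0, L=12 even, 1≤3≤9.
N = 9·11·7 = 693
Δ = 6!·2!·4!/13! = 1/180180
Racah Σ t=2..4: t=2:+1/576 t=3:−1/144 t=4:+1/576 = -1/288
⇒ 3j(4 5 3; 0 0 0)² = 20/1001, sgn +1
Racah Σ t=0..2: t=0:+1/5760 t=1:−1/720 t=2:+1/2304 = -1/1280
⇒ 3j(4 5 3; 2 -3 1)² = 27/1430, sgn -1
4πI² = N·(3j₀)²·(3jₘ)² = 486/1859
I = -1·√(0.261431/4π) = -0.14423595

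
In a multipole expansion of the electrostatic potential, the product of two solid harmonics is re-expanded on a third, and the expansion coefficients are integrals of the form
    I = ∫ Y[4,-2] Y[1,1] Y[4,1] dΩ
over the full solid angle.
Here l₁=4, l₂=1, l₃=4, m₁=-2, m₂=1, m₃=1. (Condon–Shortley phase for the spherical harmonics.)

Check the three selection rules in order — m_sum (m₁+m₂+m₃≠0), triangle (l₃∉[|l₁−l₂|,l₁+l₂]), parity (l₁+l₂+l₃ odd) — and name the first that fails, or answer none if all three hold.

parity

azimuthal sum: -2 + 1 + 1 = 0  ✓
3 ≤ 4 ≤ 5 (triangle on l)  ✓
L = 4 + 1 + 4 = 9 (odd)  ✗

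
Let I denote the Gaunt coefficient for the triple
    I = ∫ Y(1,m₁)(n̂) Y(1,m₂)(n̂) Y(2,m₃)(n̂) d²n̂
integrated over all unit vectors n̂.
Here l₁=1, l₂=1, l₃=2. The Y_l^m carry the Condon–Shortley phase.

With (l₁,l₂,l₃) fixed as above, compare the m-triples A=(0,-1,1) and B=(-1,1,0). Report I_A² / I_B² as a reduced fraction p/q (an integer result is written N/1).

l's match ⇒ only the (l;m) 3-j factors differ between A and B.
A: triangle coeff Δ(1,1,2) = 1/30; Σ_t [0,0]: t=0:+1/2 = 1/2; (3j)²=1/10 [(1 1 2; 0 -1 1)], sign=-1
B: triangle coeff Δ(1,1,2) = 1/30; Σ_t [0,0]: t=0:+1/4 = 1/4; (3j)²=1/30 [(1 1 2; -1 1 0)], sign=+1
I_A²/I_B² = (1/10)/(1/30) = 3/1

3/1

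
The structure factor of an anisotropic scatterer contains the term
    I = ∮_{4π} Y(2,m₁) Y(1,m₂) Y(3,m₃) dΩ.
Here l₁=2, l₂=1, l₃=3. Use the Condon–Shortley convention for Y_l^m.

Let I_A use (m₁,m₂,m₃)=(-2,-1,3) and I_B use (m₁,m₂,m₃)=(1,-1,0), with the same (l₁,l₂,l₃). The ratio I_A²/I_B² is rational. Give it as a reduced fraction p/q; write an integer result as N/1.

5/1

Shared (l₁,l₂,l₃)=(2,1,3): N and (l;000)² cancel in I_A²/I_B².
A: Δ = 0!·4!·2!/7! = 1/105; Racah Σ t=0..0: t=0:+1/48 = 1/48; ⇒ 3j(2 1 3; -2 -1 3)² = 1/7, sgn +1
B: Δ = 0!·4!·2!/7! = 1/105; Racah Σ t=0..0: t=0:+1/12 = 1/12; ⇒ 3j(2 1 3; 1 -1 0)² = 1/35, sgn -1
I_A²/I_B² = (1/7)/(1/35) = 5/1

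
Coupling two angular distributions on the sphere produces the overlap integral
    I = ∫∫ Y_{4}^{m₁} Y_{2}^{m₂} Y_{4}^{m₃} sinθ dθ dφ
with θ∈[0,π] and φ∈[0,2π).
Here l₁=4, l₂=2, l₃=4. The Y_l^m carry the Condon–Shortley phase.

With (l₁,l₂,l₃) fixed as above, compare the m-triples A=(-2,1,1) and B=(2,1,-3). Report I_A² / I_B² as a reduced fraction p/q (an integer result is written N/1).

Shared (l₁,l₂,l₃)=(4,2,4): N and (l;000)² cancel in I_A²/I_B².
A: Δ = 2!·6!·2!/11! = 1/13860; Racah Σ t=1..2: t=1:−1/240 t=2:+1/96 = 1/160; ⇒ 3j(4 2 4; -2 1 1)² = 27/1540, sgn -1
B: Δ = 2!·6!·2!/11! = 1/13860; Racah Σ t=1..2: t=1:−1/240 t=2:+1/1440 = -1/288; ⇒ 3j(4 2 4; 2 1 -3)² = 5/132, sgn +1
I_A²/I_B² = (27/1540)/(5/132) = 81/175

81/175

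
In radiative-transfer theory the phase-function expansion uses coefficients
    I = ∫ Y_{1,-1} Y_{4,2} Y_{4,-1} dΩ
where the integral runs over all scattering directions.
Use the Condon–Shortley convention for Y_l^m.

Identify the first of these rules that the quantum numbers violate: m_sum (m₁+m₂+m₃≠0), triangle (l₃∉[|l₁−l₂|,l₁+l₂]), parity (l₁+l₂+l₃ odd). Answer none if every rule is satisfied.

parity

azimuthal sum: -1 + 2 − 1 = 0  ✓
3 ≤ 4 ≤ 5 (triangle on l)  ✓
L = 1 + 4 + 4 = 9 (odd)  ✗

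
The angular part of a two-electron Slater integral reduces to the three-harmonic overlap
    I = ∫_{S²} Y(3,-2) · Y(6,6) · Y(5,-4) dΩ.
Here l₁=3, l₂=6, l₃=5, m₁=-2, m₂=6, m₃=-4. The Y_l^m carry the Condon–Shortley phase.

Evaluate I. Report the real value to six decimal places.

Rules hold: Σm=0, L=14 even, 3≤5≤9.
N = 7·13·11 = 1001
Δ = 4!·2!·8!/15! = 1/675675
Racah Σ t=1..3: t=1:−1/8640 t=2:+1/2304 t=3:−1/8640 = 7/34560
⇒ 3j(3 6 5; 0 0 0)² = 7/429, sgn -1
Racah Σ t=4..4: t=4:+1/967680 = 1/967680
⇒ 3j(3 6 5; -2 6 -4)² = 3/91, sgn -1
4πI² = N·(3j₀)²·(3jₘ)² = 7/13
I = +1·√(0.538462/4π) = 0.20700098

0.207001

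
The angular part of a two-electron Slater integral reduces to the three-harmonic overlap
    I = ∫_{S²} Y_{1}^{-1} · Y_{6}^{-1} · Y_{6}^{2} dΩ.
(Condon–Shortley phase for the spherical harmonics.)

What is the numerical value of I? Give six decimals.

Σlᵢ=13 odd — θ-integrand is odd under cosθ→−cosθ; I=0

0.000000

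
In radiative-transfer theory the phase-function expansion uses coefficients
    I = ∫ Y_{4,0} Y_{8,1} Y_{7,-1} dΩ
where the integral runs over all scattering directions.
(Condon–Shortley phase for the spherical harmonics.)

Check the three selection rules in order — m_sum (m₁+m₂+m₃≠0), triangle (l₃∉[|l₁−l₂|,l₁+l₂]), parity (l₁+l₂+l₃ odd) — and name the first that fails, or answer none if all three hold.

Σmᵢ = 0  ✓
l₃∈[|l₁−l₂|,l₁+l₂]=[4,12], have l₃=7  ✓
Σlᵢ = 19 ⇒ odd  ✗

parity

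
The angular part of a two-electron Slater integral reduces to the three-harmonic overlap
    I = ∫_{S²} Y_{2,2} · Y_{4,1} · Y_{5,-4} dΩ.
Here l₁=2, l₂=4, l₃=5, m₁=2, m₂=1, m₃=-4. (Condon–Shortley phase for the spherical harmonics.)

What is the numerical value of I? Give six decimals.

2 + 1 − 4 = -1 ≠ 0: azimuthal integral kills it; I = 0

0.000000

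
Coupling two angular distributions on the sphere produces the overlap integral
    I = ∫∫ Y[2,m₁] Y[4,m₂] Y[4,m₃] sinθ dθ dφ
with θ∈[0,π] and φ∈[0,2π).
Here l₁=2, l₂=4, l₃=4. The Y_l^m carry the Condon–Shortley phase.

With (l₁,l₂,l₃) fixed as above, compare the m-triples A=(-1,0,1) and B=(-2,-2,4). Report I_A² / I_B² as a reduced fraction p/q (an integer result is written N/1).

5/28

Shared (l₁,l₂,l₃)=(2,4,4): N and (l;000)² cancel in I_A²/I_B².
A: Δ = 2!·2!·6!/11! = 1/13860; Racah Σ t=1..2: t=1:−1/72 t=2:+1/96 = -1/288; ⇒ 3j(2 4 4; -1 0 1)² = 1/462, sgn +1
B: Δ = 2!·2!·6!/11! = 1/13860; Racah Σ t=2..2: t=2:+1/2880 = 1/2880; ⇒ 3j(2 4 4; -2 -2 4)² = 2/165, sgn +1
I_A²/I_B² = (1/462)/(2/165) = 5/28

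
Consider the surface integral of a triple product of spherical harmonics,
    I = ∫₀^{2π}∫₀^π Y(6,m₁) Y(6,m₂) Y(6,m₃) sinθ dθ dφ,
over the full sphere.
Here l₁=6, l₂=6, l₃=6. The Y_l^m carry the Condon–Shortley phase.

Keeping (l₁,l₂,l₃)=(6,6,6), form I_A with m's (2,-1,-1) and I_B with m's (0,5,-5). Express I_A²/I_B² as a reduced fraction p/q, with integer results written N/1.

336/605

l's match ⇒ only the (l;m) 3-j factors differ between A and B.
A: triangle coeff Δ(6,6,6) = 1/325909584; Σ_t [0,4]: t=0:+1/4147200 t=1:−1/207360 t=2:+1/82944 t=3:−1/207360 t=4:+1/4147200 = 1/345600; (3j)²=420/46189 [(6 6 6; 2 -1 -1)], sign=-1
B: triangle coeff Δ(6,6,6) = 1/325909584; Σ_t [5,6]: t=5:−1/10368000 t=6:+1/62208000 = -1/12441600; (3j)²=275/16796 [(6 6 6; 0 5 -5)], sign=+1
I_A²/I_B² = (420/46189)/(275/16796) = 336/605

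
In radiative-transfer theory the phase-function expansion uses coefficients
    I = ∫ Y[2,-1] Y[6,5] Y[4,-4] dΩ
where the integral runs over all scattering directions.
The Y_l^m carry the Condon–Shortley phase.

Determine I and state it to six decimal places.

Rules hold: Σm=0, L=12 even, 4≤4≤8.
N = 5·13·9 = 585
Δ = 4!·0!·8!/13! = 1/6435
Racah Σ t=2..2: t=2:+1/2304 = 1/2304
⇒ 3j(2 6 4; 0 0 0)² = 5/143, sgn +1
Racah Σ t=3..3: t=3:−1/241920 = -1/241920
⇒ 3j(2 6 4; -1 5 -4)² = 1/39, sgn -1
4πI² = N·(3j₀)²·(3jₘ)² = 75/143
I = -1·√(0.524476/4π) = -0.20429497

-0.204295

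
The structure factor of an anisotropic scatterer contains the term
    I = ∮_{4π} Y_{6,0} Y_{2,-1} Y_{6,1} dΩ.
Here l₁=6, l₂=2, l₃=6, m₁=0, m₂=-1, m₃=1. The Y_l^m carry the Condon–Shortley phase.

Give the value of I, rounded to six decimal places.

-0.030344

m-sum 0 ✓  L=14 even ✓  4≤6≤8 ✓
Π(2lᵢ+1) = 13×5×13 = 845
triangle coeff Δ(6,2,6) = 1/90090
Σ_t [0,2]: t=0:+1/69120 t=1:−1/14400 t=2:+1/69120 = -7/172800
(3j)²=14/715 [(6 2 6; 0 0 0)], sign=-1
Σ_t [0,1]: t=0:+1/34560 t=1:−1/28800 = -1/172800
(3j)²=1/1430 [(6 2 6; 0 -1 1)], sign=+1
⇒ 4πI² = 7/605
I = (-1)√(7/605/(4π)) = -0.03034355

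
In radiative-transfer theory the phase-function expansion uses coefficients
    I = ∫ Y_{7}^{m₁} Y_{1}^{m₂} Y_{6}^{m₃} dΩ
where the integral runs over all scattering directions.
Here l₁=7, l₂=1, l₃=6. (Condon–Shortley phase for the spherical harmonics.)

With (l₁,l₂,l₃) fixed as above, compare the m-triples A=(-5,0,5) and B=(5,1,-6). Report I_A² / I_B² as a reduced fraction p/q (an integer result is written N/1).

24/1

Same 7,1,6: normalisation and zero-m 3j drop out of the ratio.
A: Δ: 2! 12! 0! / 15! → 1/1365; sum: t=1:−1/39916800 = -1/39916800; 3j²(7 1 6; -5 0 5) = Δ·Π!·Σ² = 8/455  (sign +1)
B: Δ: 2! 12! 0! / 15! → 1/1365; sum: t=2:+1/958003200 = 1/958003200; 3j²(7 1 6; 5 1 -6) = Δ·Π!·Σ² = 1/1365  (sign +1)
I_A²/I_B² = (8/455)/(1/1365) = 24/1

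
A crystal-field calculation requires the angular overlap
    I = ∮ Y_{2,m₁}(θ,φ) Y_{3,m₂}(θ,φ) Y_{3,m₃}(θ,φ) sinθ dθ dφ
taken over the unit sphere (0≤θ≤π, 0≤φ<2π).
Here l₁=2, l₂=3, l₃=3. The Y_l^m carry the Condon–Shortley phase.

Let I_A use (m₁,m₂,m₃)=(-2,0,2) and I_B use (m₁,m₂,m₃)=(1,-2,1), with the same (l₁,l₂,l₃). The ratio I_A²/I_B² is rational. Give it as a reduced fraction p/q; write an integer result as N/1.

4/3

Same 2,3,3: normalisation and zero-m 3j drop out of the ratio.
A: Δ: 2! 2! 4! / 9! → 1/3780; sum: t=2:+1/24 = 1/24; 3j²(2 3 3; -2 0 2) = Δ·Π!·Σ² = 1/21  (sign -1)
B: Δ: 2! 2! 4! / 9! → 1/3780; sum: t=0:+1/12 t=1:−1/48 = 1/16; 3j²(2 3 3; 1 -2 1) = Δ·Π!·Σ² = 1/28  (sign +1)
I_A²/I_B² = (1/21)/(1/28) = 4/3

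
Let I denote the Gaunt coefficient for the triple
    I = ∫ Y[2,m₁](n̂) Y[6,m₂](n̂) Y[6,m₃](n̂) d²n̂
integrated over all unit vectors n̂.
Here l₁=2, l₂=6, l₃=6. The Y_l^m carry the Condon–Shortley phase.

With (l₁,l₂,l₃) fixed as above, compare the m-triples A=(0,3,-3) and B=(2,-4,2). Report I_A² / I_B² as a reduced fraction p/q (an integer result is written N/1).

l's match ⇒ only the (l;m) 3-j factors differ between A and B.
A: triangle coeff Δ(2,6,6) = 1/90090; Σ_t [0,2]: t=0:+1/1451520 t=1:−1/80640 t=2:+1/120960 = -1/290304; (3j)²=5/2002 [(2 6 6; 0 3 -3)], sign=+1
B: triangle coeff Δ(2,6,6) = 1/90090; Σ_t [0,0]: t=0:+1/322560 = 1/322560; (3j)²=18/1001 [(2 6 6; 2 -4 2)], sign=+1
I_A²/I_B² = (5/2002)/(18/1001) = 5/36

5/36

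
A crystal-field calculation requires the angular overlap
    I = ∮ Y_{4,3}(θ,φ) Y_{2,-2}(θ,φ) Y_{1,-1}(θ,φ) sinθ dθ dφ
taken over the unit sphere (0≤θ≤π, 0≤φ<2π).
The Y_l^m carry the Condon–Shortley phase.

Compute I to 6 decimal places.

0.000000

l₃=1 ∉ [2,6] — triangle fails ⇒ I = 0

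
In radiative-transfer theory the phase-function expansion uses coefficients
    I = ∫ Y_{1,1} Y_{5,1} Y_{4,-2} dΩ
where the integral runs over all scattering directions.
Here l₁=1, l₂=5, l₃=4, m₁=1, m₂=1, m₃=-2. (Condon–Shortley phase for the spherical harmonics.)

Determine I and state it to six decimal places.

Rules hold: Σm=0, L=10 even, 4≤4≤6.
N = 3·11·9 = 297
Δ = 2!·0!·8!/11! = 1/495
Racah Σ t=1..1: t=1:−1/576 = -1/576
⇒ 3j(1 5 4; 0 0 0)² = 5/99, sgn -1
Racah Σ t=0..0: t=0:+1/2880 = 1/2880
⇒ 3j(1 5 4; 1 1 -2)² = 2/165, sgn +1
4πI² = N·(3j₀)²·(3jₘ)² = 2/11
I = -1·√(0.181818/4π) = -0.12028562

-0.120286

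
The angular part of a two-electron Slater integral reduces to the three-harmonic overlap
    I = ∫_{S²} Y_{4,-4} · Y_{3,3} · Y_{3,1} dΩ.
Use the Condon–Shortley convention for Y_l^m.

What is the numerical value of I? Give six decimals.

Checks pass: Σm=0; 10 even; l₃=3∈[1,7].
(2·4+1)(2·3+1)(2·3+1) = 441
Δ: 4! 4! 2! / 11! → 1/34650
sum: t=1:−1/72 t=2:+1/16 t=3:−1/72 = 5/144
3j²(4 3 3; 0 0 0) = Δ·Π!·Σ² = 2/77  (sign -1)
sum: t=4:+1/1152 = 1/1152
3j²(4 3 3; -4 3 1) = Δ·Π!·Σ² = 1/33  (sign +1)
combine: 4πI² = 441·2/77·1/33 = 42/121
take √, sign -1: I = -0.16619847

-0.166198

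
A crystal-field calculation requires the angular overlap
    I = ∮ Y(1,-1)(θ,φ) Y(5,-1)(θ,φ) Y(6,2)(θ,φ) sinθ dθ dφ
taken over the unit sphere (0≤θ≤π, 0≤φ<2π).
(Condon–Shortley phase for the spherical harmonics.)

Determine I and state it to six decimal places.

0.216205

Checks pass: Σm=0; 12 even; l₃=6∈[4,6].
(2·1+1)(2·5+1)(2·6+1) = 429
Δ: 0! 2! 10! / 13! → 1/858
sum: t=0:+1/14400 = 1/14400
3j²(1 5 6; 0 0 0) = Δ·Π!·Σ² = 6/143  (sign +1)
sum: t=0:+1/34560 = 1/34560
3j²(1 5 6; -1 -1 2) = Δ·Π!·Σ² = 14/429  (sign +1)
combine: 4πI² = 429·6/143·14/429 = 84/143
take √, sign +1: I = 0.21620548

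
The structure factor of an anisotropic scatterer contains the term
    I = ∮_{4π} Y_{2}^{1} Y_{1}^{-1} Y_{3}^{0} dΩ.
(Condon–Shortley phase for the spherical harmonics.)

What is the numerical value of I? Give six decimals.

m-sum 0 ✓  L=6 even ✓  1≤3≤3 ✓
Π(2lᵢ+1) = 5×3×7 = 105
triangle coeff Δ(2,1,3) = 1/105
Σ_t [0,0]: t=0:+1/4 = 1/4
(3j)²=3/35 [(2 1 3; 0 0 0)], sign=-1
Σ_t [0,0]: t=0:+1/12 = 1/12
(3j)²=1/35 [(2 1 3; 1 -1 0)], sign=-1
⇒ 4πI² = 9/35
I = (+1)√(9/35/(4π)) = 0.14304817

0.143048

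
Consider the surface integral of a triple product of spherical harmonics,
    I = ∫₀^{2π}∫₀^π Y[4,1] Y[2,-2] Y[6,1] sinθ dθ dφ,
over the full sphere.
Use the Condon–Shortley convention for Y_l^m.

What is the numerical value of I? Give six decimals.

-0.094091

Rules hold: Σm=0, L=12 even, 2≤6≤6.
N = 9·5·13 = 585
Δ = 0!·8!·4!/13! = 1/6435
Racah Σ t=0..0: t=0:+1/2304 = 1/2304
⇒ 3j(4 2 6; 0 0 0)² = 5/143, sgn +1
Racah Σ t=0..0: t=0:+1/17280 = 1/17280
⇒ 3j(4 2 6; 1 -2 1)² = 7/1287, sgn -1
4πI² = N·(3j₀)²·(3jₘ)² = 175/1573
I = -1·√(0.111252/4π) = -0.09409136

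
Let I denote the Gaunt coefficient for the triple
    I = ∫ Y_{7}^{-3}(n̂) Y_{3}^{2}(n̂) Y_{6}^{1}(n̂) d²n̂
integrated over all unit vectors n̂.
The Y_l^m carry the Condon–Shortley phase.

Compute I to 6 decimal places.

Checks pass: Σm=0; 16 even; l₃=6∈[4,10].
(2·7+1)(2·3+1)(2·6+1) = 1365
Δ: 4! 10! 2! / 17! → 1/2042040
sum: t=1:−1/207360 t=2:+1/57600 t=3:−1/207360 = 1/129600
3j²(7 3 6; 0 0 0) = Δ·Π!·Σ² = 168/12155  (sign +1)
sum: t=3:−1/362880 t=4:+1/414720 = -1/2903040
3j²(7 3 6; -3 2 1) = Δ·Π!·Σ² = 25/68068  (sign +1)
combine: 4πI² = 1365·168/12155·25/68068 = 3150/454597
take √, sign +1: I = 0.02348211

0.023482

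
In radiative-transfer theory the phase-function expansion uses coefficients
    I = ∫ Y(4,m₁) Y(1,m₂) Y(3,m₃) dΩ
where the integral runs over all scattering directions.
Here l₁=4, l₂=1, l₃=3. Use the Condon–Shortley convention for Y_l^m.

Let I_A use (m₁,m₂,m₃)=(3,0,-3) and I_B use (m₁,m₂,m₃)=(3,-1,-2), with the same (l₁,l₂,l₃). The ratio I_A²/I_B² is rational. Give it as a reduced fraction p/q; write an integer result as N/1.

l's match ⇒ only the (l;m) 3-j factors differ between A and B.
A: triangle coeff Δ(4,1,3) = 1/252; Σ_t [1,1]: t=1:−1/720 = -1/720; (3j)²=1/36 [(4 1 3; 3 0 -3)], sign=-1
B: triangle coeff Δ(4,1,3) = 1/252; Σ_t [0,0]: t=0:+1/240 = 1/240; (3j)²=1/12 [(4 1 3; 3 -1 -2)], sign=-1
I_A²/I_B² = (1/36)/(1/12) = 1/3

1/3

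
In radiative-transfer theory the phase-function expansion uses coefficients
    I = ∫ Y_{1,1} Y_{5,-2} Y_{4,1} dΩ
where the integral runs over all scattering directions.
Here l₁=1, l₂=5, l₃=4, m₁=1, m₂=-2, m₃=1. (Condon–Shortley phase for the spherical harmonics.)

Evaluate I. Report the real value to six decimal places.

0.225034

Rules hold: Σm=0, L=10 even, 4≤4≤6.
N = 3·11·9 = 297
Δ = 2!·0!·8!/11! = 1/495
Racah Σ t=1..1: t=1:−1/576 = -1/576
⇒ 3j(1 5 4; 0 0 0)² = 5/99, sgn -1
Racah Σ t=0..0: t=0:+1/1440 = 1/1440
⇒ 3j(1 5 4; 1 -2 1)² = 7/165, sgn -1
4πI² = N·(3j₀)²·(3jₘ)² = 7/11
I = +1·√(0.636364/4π) = 0.22503380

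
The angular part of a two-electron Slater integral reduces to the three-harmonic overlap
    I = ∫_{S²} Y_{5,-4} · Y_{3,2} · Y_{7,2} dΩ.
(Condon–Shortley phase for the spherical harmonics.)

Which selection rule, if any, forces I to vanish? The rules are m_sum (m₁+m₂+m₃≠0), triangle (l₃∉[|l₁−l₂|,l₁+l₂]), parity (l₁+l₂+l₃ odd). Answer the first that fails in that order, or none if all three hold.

parity

azimuthal sum: -4 + 2 + 2 = 0  ✓
2 ≤ 7 ≤ 8 (triangle on l)  ✓
L = 5 + 3 + 7 = 15 (odd)  ✗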